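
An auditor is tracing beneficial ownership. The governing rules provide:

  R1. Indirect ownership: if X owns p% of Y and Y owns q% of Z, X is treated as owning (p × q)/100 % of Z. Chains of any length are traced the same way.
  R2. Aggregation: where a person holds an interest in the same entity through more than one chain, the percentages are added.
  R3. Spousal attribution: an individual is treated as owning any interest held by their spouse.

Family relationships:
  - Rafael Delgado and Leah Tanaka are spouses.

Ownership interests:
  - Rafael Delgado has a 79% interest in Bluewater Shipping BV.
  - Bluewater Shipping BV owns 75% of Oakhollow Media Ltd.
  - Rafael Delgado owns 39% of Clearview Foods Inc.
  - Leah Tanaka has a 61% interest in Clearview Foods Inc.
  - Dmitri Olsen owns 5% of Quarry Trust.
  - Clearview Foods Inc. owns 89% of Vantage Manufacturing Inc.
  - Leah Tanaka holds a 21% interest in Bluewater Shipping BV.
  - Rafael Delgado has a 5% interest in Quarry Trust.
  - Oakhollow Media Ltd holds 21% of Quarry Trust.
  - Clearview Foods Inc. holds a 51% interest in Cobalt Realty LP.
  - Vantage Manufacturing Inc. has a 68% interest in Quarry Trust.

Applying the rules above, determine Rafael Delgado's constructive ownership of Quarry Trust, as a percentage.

81.27%

By spousal attribution (R3), Rafael Delgado is treated as also owning Leah Tanaka's interest in Clearview Foods Inc, giving 39% + 61% = 100%.
By spousal attribution (R3), Rafael Delgado is treated as also owning Leah Tanaka's interest in Bluewater Shipping BV, giving 79% + 21% = 100%.
Chain via Clearview Foods Inc. → Vantage Manufacturing Inc. (R1): 100% × 89% × 68% = 60.52% of Quarry Trust.
Chain via Bluewater Shipping BV → Oakhollow Media Ltd (R1): 100% × 75% × 21% = 15.75% of Quarry Trust.
Direct interest in Quarry Trust: 5%.
Aggregating (R2): 60.52% + 15.75% + 5% = 81.27%.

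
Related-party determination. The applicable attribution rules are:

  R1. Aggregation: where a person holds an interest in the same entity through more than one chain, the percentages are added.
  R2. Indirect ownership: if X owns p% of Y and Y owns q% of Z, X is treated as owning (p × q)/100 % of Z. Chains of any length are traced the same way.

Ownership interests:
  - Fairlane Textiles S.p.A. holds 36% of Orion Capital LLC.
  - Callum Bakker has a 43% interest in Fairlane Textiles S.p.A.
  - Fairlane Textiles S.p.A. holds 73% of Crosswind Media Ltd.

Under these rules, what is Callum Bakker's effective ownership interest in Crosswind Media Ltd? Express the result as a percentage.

Chain via Fairlane Textiles S.p.A. (R2): 43% × 73% = 31.39% of Crosswind Media Ltd.

31.39%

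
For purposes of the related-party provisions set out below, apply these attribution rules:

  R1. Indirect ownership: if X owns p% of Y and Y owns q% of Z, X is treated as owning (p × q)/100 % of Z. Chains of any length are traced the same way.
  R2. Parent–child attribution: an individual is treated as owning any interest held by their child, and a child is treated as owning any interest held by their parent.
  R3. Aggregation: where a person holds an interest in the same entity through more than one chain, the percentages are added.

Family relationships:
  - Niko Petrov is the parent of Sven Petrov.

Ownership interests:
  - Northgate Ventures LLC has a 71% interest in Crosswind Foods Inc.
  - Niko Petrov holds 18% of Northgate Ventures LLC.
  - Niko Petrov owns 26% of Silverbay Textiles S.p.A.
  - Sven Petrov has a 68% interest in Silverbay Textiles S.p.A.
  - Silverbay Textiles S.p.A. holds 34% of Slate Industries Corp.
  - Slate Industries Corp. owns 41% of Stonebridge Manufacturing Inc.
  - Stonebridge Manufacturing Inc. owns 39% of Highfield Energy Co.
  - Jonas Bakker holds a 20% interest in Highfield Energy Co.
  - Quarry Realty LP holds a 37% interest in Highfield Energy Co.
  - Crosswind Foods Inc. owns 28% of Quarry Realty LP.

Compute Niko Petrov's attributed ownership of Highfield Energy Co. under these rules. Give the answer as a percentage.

By parent–child attribution (R2), Niko Petrov is treated as also owning Sven Petrov's interest in Silverbay Textiles S.p.A, giving 26% + 68% = 94%.
Chain via Northgate Ventures LLC → Crosswind Foods Inc. → Quarry Realty LP (R1): 18% × 71% × 28% × 37% = 1.324008% of Highfield Energy Co.
Chain via Silverbay Textiles S.p.A. → Slate Industries Corp. → Stonebridge Manufacturing Inc. (R1): 94% × 34% × 41% × 39% = 5.110404% of Highfield Energy Co.
Aggregating (R3): 1.324008% + 5.110404% = 6.434412%.

6.434412%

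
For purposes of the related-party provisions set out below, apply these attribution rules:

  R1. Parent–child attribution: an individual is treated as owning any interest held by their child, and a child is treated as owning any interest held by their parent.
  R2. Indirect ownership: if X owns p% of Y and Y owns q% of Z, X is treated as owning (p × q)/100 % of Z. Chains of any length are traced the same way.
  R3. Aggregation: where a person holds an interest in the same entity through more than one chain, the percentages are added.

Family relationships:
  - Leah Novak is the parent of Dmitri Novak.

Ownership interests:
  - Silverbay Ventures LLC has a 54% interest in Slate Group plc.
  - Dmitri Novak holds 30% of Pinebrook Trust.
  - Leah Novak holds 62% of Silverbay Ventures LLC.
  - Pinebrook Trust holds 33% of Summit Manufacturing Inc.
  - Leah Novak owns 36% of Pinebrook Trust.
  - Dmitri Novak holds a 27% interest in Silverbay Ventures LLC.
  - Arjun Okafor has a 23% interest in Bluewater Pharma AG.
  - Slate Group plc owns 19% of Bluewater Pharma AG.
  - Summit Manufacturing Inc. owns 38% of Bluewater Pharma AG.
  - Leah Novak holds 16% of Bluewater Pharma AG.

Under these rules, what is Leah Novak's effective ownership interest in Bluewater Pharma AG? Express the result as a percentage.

By parent–child attribution (R1), Leah Novak is treated as also owning Dmitri Novak's interest in Pinebrook Trust, giving 36% + 30% = 66%.
By parent–child attribution (R1), Leah Novak is treated as also owning Dmitri Novak's interest in Silverbay Ventures LLC, giving 62% + 27% = 89%.
Chain via Pinebrook Trust → Summit Manufacturing Inc. (R2): 66% × 33% × 38% = 8.2764% of Bluewater Pharma AG.
Chain via Silverbay Ventures LLC → Slate Group plc (R2): 89% × 54% × 19% = 9.1314% of Bluewater Pharma AG.
Direct interest in Bluewater Pharma AG: 16%.
Aggregating (R3): 8.2764% + 9.1314% + 16% = 33.4078%.

33.4078%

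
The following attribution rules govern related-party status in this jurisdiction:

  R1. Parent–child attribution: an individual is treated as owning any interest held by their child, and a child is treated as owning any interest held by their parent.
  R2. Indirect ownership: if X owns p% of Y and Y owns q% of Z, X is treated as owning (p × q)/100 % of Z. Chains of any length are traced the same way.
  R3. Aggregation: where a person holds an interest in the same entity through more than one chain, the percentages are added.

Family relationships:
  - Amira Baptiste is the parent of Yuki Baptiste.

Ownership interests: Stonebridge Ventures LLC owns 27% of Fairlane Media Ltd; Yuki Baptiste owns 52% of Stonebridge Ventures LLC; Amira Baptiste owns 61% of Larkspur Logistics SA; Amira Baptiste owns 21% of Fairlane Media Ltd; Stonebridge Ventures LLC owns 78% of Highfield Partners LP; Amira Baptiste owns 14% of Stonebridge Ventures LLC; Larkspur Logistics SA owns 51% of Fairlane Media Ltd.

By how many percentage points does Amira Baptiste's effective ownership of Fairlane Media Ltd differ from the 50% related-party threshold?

19.93

By parent–child attribution (R1), Amira Baptiste is treated as also owning Yuki Baptiste's interest in Stonebridge Ventures LLC, giving 14% + 52% = 66%.
Chain via Larkspur Logistics SA (R2): 61% × 51% = 31.11% of Fairlane Media Ltd.
Chain via Stonebridge Ventures LLC (R2): 66% × 27% = 17.82% of Fairlane Media Ltd.
Direct interest in Fairlane Media Ltd: 21%.
Aggregating (R3): 31.11% + 17.82% + 21% = 69.93%.
69.93% exceeds the 50% threshold by 19.93 percentage points.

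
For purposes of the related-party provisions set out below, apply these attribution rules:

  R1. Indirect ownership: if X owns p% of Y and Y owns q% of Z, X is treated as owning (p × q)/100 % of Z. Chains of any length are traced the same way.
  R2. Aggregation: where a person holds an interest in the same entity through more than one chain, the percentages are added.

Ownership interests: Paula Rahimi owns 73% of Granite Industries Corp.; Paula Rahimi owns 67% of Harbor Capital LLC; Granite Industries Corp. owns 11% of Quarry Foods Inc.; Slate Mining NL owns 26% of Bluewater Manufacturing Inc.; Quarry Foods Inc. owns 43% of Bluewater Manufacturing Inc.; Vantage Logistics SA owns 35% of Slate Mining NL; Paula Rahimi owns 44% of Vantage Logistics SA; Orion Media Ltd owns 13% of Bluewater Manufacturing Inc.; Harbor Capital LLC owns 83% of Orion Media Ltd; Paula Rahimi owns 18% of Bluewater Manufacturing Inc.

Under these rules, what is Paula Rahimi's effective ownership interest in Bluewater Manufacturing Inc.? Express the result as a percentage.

32.6862%

Chain via Harbor Capital LLC → Orion Media Ltd (R1): 67% × 83% × 13% = 7.2293% of Bluewater Manufacturing Inc.
Chain via Granite Industries Corp. → Quarry Foods Inc. (R1): 73% × 11% × 43% = 3.4529% of Bluewater Manufacturing Inc.
Chain via Vantage Logistics SA → Slate Mining NL (R1): 44% × 35% × 26% = 4.004% of Bluewater Manufacturing Inc.
Direct interest in Bluewater Manufacturing Inc: 18%.
Aggregating (R2): 7.2293% + 3.4529% + 4.004% + 18% = 32.6862%.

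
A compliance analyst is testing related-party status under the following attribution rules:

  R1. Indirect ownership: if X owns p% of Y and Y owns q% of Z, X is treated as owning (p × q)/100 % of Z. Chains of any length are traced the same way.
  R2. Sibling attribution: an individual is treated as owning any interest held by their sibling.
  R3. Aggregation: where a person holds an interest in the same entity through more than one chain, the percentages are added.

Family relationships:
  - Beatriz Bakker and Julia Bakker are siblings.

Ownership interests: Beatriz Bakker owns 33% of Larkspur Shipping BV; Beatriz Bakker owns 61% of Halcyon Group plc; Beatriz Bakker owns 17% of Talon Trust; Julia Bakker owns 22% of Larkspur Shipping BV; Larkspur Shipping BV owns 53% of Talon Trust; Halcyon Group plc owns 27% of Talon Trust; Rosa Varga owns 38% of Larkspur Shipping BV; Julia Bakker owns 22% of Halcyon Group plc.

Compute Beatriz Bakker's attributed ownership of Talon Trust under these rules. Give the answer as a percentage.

By sibling attribution (R2), Beatriz Bakker is treated as also owning Julia Bakker's interest in Larkspur Shipping BV, giving 33% + 22% = 55%.
By sibling attribution (R2), Beatriz Bakker is treated as also owning Julia Bakker's interest in Halcyon Group plc, giving 61% + 22% = 83%.
Chain via Larkspur Shipping BV (R1): 55% × 53% = 29.15% of Talon Trust.
Chain via Halcyon Group plc (R1): 83% × 27% = 22.41% of Talon Trust.
Direct interest in Talon Trust: 17%.
Aggregating (R3): 29.15% + 22.41% + 17% = 68.56%.

68.56%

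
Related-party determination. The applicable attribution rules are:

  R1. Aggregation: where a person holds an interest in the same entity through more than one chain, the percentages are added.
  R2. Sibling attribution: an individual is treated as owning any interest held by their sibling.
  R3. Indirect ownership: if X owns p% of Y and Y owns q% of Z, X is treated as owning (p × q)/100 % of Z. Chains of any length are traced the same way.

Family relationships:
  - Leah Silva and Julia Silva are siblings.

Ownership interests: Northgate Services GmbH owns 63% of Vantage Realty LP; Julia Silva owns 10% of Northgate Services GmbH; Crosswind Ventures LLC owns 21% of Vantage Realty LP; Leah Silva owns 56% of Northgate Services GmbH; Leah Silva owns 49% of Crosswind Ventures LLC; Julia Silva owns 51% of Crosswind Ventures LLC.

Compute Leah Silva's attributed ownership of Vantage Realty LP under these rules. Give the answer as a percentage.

By sibling attribution (R2), Leah Silva is treated as also owning Julia Silva's interest in Crosswind Ventures LLC, giving 49% + 51% = 100%.
By sibling attribution (R2), Leah Silva is treated as also owning Julia Silva's interest in Northgate Services GmbH, giving 56% + 10% = 66%.
Chain via Crosswind Ventures LLC (R3): 100% × 21% = 21% of Vantage Realty LP.
Chain via Northgate Services GmbH (R3): 66% × 63% = 41.58% of Vantage Realty LP.
Aggregating (R1): 21% + 41.58% = 62.58%.

62.58%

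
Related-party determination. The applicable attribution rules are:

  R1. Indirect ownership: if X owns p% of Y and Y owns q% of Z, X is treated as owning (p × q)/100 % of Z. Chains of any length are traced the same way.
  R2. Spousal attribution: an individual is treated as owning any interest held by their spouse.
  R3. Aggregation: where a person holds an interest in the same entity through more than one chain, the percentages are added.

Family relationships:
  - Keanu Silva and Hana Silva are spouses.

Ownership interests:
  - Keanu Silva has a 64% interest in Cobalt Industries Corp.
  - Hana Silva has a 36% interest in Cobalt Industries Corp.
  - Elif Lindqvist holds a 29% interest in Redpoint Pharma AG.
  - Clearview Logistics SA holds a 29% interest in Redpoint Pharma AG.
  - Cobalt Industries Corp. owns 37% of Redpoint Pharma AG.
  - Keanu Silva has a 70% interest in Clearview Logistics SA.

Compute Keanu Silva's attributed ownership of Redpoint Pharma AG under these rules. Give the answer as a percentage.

By spousal attribution (R2), Keanu Silva is treated as also owning Hana Silva's interest in Cobalt Industries Corp, giving 64% + 36% = 100%.
Chain via Clearview Logistics SA (R1): 70% × 29% = 20.3% of Redpoint Pharma AG.
Chain via Cobalt Industries Corp. (R1): 100% × 37% = 37% of Redpoint Pharma AG.
Aggregating (R3): 20.3% + 37% = 57.3%.

57.3%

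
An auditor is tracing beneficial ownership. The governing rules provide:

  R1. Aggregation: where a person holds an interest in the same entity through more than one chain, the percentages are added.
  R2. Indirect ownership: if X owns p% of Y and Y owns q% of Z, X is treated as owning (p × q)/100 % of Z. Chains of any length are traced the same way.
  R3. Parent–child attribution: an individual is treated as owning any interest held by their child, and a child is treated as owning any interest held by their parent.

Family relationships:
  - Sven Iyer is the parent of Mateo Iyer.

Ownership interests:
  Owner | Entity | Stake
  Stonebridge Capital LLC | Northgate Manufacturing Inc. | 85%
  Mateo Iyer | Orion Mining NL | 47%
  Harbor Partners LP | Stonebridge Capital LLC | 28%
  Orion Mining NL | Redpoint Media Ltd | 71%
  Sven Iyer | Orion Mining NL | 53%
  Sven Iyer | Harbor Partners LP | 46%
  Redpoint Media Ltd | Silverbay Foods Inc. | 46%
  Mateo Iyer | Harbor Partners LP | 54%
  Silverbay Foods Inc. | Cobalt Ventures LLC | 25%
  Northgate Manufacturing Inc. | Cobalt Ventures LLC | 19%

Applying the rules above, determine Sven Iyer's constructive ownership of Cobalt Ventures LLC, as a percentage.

By parent–child attribution (R3), Sven Iyer is treated as also owning Mateo Iyer's interest in Orion Mining NL, giving 53% + 47% = 100%.
By parent–child attribution (R3), Sven Iyer is treated as also owning Mateo Iyer's interest in Harbor Partners LP, giving 46% + 54% = 100%.
Chain via Orion Mining NL → Redpoint Media Ltd → Silverbay Foods Inc. (R2): 100% × 71% × 46% × 25% = 8.165% of Cobalt Ventures LLC.
Chain via Harbor Partners LP → Stonebridge Capital LLC → Northgate Manufacturing Inc. (R2): 100% × 28% × 85% × 19% = 4.522% of Cobalt Ventures LLC.
Aggregating (R1): 8.165% + 4.522% = 12.687%.

12.687%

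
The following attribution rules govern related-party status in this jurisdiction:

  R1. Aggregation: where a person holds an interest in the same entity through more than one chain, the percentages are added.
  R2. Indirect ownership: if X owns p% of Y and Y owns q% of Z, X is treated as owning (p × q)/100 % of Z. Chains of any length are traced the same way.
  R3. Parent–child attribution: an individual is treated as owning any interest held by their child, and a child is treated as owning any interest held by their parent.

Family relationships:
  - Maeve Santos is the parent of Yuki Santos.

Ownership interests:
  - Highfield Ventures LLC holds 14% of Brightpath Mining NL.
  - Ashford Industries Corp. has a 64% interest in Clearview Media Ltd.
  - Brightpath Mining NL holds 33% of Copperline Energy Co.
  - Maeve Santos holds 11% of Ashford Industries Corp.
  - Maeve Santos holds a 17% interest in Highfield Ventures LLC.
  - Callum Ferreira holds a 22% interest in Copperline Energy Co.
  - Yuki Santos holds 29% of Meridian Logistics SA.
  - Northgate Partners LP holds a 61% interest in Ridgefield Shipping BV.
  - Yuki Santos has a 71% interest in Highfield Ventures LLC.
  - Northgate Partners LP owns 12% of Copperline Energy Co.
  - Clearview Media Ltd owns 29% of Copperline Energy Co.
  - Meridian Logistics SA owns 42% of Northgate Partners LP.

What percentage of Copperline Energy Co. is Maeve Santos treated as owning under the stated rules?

7.5688%

By parent–child attribution (R3), Maeve Santos is treated as also owning Yuki Santos's interest in Highfield Ventures LLC, giving 17% + 71% = 88%.
By parent–child attribution (R3), Maeve Santos is treated as owning Yuki Santos's 29% interest in Meridian Logistics SA.
Chain via Ashford Industries Corp. → Clearview Media Ltd (R2): 11% × 64% × 29% = 2.0416% of Copperline Energy Co.
Chain via Highfield Ventures LLC → Brightpath Mining NL (R2): 88% × 14% × 33% = 4.0656% of Copperline Energy Co.
Chain via Meridian Logistics SA → Northgate Partners LP (R2): 29% × 42% × 12% = 1.4616% of Copperline Energy Co.
Aggregating (R1): 2.0416% + 4.0656% + 1.4616% = 7.5688%.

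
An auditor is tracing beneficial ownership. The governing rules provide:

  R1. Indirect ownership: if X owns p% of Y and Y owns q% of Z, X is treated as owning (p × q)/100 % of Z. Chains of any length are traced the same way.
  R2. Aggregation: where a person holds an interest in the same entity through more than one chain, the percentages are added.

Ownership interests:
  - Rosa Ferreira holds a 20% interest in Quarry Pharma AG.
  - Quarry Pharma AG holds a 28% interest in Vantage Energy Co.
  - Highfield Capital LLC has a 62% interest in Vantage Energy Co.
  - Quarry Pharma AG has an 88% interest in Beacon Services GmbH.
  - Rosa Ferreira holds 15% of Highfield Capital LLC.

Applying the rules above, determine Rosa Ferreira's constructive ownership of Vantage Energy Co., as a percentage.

14.9%

Chain via Quarry Pharma AG (R1): 20% × 28% = 5.6% of Vantage Energy Co.
Chain via Highfield Capital LLC (R1): 15% × 62% = 9.3% of Vantage Energy Co.
Aggregating (R2): 5.6% + 9.3% = 14.9%.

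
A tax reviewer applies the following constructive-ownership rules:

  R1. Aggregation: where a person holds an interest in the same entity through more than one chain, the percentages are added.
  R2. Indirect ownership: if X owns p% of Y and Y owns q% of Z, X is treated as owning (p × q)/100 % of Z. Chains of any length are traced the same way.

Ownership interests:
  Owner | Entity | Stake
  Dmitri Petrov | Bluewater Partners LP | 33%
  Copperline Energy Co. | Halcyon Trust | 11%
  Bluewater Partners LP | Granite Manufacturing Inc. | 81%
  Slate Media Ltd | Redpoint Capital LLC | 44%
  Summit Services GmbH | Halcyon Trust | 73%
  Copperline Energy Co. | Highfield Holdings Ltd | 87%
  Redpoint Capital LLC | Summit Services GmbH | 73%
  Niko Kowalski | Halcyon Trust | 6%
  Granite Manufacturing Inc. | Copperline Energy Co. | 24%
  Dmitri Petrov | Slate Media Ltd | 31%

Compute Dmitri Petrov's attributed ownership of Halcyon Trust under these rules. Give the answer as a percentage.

7.974428%

Chain via Slate Media Ltd → Redpoint Capital LLC → Summit Services GmbH (R2): 31% × 44% × 73% × 73% = 7.268756% of Halcyon Trust.
Chain via Bluewater Partners LP → Granite Manufacturing Inc. → Copperline Energy Co. (R2): 33% × 81% × 24% × 11% = 0.705672% of Halcyon Trust.
Aggregating (R1): 7.268756% + 0.705672% = 7.974428%.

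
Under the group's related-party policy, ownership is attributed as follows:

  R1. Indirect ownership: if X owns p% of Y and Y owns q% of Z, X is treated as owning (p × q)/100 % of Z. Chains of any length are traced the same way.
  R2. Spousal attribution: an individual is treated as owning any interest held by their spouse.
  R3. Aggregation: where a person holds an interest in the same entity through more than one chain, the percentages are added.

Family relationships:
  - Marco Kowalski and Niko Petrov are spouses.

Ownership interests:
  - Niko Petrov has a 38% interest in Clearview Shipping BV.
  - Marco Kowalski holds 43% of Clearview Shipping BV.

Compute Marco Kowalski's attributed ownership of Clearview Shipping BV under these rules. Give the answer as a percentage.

81%

By spousal attribution (R2), Marco Kowalski is treated as also owning Niko Petrov's interest in Clearview Shipping BV, giving 43% + 38% = 81%.
Direct interest in Clearview Shipping BV: 81%.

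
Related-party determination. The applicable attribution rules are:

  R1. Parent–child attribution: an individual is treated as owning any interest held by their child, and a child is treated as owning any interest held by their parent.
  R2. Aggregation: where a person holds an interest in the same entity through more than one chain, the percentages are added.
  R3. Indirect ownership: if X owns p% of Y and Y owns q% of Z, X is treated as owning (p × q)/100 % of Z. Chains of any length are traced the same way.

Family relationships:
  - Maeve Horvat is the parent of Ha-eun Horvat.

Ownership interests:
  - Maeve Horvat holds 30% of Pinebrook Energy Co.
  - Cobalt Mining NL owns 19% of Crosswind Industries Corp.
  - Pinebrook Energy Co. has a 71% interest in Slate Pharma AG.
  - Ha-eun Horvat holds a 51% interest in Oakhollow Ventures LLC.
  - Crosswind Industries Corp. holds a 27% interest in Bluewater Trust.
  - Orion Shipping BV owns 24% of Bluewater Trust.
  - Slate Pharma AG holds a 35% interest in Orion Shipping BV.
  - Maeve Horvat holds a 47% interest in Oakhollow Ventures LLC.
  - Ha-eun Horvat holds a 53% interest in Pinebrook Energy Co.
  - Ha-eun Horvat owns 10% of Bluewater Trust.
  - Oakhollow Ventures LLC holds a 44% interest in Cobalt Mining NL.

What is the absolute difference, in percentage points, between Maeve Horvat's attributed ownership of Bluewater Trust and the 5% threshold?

By parent–child attribution (R1), Maeve Horvat is treated as also owning Ha-eun Horvat's interest in Oakhollow Ventures LLC, giving 47% + 51% = 98%.
By parent–child attribution (R1), Maeve Horvat is treated as also owning Ha-eun Horvat's interest in Pinebrook Energy Co, giving 30% + 53% = 83%.
By parent–child attribution (R1), Maeve Horvat is treated as owning Ha-eun Horvat's 10% interest in Bluewater Trust.
Chain via Oakhollow Ventures LLC → Cobalt Mining NL → Crosswind Industries Corp. (R3): 98% × 44% × 19% × 27% = 2.212056% of Bluewater Trust.
Chain via Pinebrook Energy Co. → Slate Pharma AG → Orion Shipping BV (R3): 83% × 71% × 35% × 24% = 4.95012% of Bluewater Trust.
Direct interest in Bluewater Trust: 10%.
Aggregating (R2): 2.212056% + 4.95012% + 10% = 17.162176%.
17.162176% exceeds the 5% threshold by 12.162176 percentage points.

12.162176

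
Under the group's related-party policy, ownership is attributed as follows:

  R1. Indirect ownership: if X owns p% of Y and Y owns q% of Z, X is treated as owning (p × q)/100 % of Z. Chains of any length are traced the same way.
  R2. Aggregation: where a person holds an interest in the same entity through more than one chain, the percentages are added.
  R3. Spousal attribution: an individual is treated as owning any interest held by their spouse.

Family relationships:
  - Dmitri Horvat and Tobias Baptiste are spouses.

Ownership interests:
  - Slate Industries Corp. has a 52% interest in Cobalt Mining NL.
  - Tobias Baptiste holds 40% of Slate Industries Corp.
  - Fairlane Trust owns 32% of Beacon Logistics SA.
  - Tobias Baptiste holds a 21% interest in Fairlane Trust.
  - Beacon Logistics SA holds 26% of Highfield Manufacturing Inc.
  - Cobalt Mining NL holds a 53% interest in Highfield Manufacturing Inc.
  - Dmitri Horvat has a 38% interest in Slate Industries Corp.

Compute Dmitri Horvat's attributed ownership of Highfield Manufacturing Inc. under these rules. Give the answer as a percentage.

23.244%

By spousal attribution (R3), Dmitri Horvat is treated as also owning Tobias Baptiste's interest in Slate Industries Corp, giving 38% + 40% = 78%.
By spousal attribution (R3), Dmitri Horvat is treated as owning Tobias Baptiste's 21% interest in Fairlane Trust.
Chain via Slate Industries Corp. → Cobalt Mining NL (R1): 78% × 52% × 53% = 21.4968% of Highfield Manufacturing Inc.
Chain via Fairlane Trust → Beacon Logistics SA (R1): 21% × 32% × 26% = 1.7472% of Highfield Manufacturing Inc.
Aggregating (R2): 21.4968% + 1.7472% = 23.244%.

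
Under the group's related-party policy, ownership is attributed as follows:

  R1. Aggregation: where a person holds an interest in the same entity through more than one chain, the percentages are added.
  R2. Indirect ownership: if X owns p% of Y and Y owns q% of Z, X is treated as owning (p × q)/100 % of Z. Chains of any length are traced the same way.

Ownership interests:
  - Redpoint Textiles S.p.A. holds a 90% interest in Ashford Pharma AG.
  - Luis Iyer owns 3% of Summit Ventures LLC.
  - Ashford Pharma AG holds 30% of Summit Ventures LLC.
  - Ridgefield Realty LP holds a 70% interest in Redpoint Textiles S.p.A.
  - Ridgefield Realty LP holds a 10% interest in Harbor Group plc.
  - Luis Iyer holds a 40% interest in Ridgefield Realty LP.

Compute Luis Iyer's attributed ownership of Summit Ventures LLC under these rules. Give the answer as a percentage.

Chain via Ridgefield Realty LP → Redpoint Textiles S.p.A. → Ashford Pharma AG (R2): 40% × 70% × 90% × 30% = 7.56% of Summit Ventures LLC.
Direct interest in Summit Ventures LLC: 3%.
Aggregating (R1): 7.56% + 3% = 10.56%.

10.56%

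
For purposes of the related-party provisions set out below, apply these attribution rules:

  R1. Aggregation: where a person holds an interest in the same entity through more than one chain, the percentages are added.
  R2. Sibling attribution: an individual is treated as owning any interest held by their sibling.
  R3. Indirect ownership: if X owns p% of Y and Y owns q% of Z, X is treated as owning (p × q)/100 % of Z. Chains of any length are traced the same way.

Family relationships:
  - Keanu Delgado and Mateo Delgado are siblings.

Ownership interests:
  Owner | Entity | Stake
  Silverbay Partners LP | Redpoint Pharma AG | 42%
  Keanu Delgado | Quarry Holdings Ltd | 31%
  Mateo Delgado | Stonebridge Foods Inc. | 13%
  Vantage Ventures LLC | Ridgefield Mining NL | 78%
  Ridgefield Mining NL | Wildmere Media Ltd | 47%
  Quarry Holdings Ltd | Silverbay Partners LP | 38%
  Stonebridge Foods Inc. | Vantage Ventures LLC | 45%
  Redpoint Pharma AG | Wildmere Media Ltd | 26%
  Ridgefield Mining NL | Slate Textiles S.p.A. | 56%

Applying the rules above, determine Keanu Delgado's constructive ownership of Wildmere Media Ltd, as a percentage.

By sibling attribution (R2), Keanu Delgado is treated as owning Mateo Delgado's 13% interest in Stonebridge Foods Inc.
Chain via Quarry Holdings Ltd → Silverbay Partners LP → Redpoint Pharma AG (R3): 31% × 38% × 42% × 26% = 1.286376% of Wildmere Media Ltd.
Chain via Stonebridge Foods Inc. → Vantage Ventures LLC → Ridgefield Mining NL (R3): 13% × 45% × 78% × 47% = 2.14461% of Wildmere Media Ltd.
Aggregating (R1): 1.286376% + 2.14461% = 3.430986%.

3.430986%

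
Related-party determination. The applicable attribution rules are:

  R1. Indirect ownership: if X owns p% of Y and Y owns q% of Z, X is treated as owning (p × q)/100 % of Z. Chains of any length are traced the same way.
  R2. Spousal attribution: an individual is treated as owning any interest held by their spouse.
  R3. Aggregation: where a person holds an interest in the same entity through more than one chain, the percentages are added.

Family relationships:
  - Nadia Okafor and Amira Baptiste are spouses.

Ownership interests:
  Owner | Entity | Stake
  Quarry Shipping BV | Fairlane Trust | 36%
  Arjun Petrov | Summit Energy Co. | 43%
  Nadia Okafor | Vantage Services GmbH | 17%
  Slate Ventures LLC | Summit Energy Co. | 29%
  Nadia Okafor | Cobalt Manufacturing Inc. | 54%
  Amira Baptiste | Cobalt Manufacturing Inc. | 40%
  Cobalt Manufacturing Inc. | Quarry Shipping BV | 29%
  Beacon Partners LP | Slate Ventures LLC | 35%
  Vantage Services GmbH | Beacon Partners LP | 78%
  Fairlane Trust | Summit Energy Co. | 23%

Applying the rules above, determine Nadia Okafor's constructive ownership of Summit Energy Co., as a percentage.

3.603018%

By spousal attribution (R2), Nadia Okafor is treated as also owning Amira Baptiste's interest in Cobalt Manufacturing Inc, giving 54% + 40% = 94%.
Chain via Vantage Services GmbH → Beacon Partners LP → Slate Ventures LLC (R1): 17% × 78% × 35% × 29% = 1.34589% of Summit Energy Co.
Chain via Cobalt Manufacturing Inc. → Quarry Shipping BV → Fairlane Trust (R1): 94% × 29% × 36% × 23% = 2.257128% of Summit Energy Co.
Aggregating (R3): 1.34589% + 2.257128% = 3.603018%.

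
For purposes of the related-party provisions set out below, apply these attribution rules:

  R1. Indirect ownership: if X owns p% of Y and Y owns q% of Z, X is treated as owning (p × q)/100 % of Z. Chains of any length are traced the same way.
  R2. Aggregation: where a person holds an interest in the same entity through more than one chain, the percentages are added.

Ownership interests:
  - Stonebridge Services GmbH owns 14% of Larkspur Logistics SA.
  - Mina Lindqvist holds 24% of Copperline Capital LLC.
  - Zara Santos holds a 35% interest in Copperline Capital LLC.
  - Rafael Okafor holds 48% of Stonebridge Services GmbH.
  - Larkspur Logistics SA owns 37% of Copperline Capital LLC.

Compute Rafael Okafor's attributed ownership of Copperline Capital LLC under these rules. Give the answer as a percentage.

2.4864%

Chain via Stonebridge Services GmbH → Larkspur Logistics SA (R1): 48% × 14% × 37% = 2.4864% of Copperline Capital LLC.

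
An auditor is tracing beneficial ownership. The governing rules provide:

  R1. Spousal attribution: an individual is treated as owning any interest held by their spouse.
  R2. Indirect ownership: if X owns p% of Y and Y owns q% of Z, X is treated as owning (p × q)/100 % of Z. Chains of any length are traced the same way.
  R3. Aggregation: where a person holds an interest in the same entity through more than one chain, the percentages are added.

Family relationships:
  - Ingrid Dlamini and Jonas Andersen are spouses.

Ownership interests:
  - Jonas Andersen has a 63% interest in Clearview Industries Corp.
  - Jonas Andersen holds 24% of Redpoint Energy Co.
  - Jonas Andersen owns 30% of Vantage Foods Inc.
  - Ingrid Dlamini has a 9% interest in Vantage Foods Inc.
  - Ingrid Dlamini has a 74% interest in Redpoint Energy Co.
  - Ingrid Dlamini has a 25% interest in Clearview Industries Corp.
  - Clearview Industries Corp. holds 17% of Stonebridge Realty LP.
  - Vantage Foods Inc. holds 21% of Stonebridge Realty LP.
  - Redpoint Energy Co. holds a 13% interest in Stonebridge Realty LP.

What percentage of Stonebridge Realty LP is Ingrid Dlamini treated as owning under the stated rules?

By spousal attribution (R1), Ingrid Dlamini is treated as also owning Jonas Andersen's interest in Vantage Foods Inc, giving 9% + 30% = 39%.
By spousal attribution (R1), Ingrid Dlamini is treated as also owning Jonas Andersen's interest in Clearview Industries Corp, giving 25% + 63% = 88%.
By spousal attribution (R1), Ingrid Dlamini is treated as also owning Jonas Andersen's interest in Redpoint Energy Co, giving 74% + 24% = 98%.
Chain via Vantage Foods Inc. (R2): 39% × 21% = 8.19% of Stonebridge Realty LP.
Chain via Clearview Industries Corp. (R2): 88% × 17% = 14.96% of Stonebridge Realty LP.
Chain via Redpoint Energy Co. (R2): 98% × 13% = 12.74% of Stonebridge Realty LP.
Aggregating (R3): 8.19% + 14.96% + 12.74% = 35.89%.

35.89%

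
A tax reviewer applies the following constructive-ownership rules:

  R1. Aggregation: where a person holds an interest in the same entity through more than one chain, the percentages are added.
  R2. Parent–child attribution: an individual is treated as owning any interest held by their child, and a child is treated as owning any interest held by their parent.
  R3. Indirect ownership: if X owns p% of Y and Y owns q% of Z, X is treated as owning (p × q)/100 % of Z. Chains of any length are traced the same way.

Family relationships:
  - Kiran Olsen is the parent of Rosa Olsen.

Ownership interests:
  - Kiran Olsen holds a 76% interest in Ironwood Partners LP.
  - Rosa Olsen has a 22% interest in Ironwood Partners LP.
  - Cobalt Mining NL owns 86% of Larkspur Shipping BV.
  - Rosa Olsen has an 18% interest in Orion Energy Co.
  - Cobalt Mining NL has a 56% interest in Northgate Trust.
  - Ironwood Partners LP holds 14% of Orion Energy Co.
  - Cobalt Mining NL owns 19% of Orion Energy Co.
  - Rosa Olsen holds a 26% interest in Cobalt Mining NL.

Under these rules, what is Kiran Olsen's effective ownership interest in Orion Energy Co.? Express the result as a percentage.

By parent–child attribution (R2), Kiran Olsen is treated as also owning Rosa Olsen's interest in Ironwood Partners LP, giving 76% + 22% = 98%.
By parent–child attribution (R2), Kiran Olsen is treated as owning Rosa Olsen's 26% interest in Cobalt Mining NL.
By parent–child attribution (R2), Kiran Olsen is treated as owning Rosa Olsen's 18% interest in Orion Energy Co.
Chain via Ironwood Partners LP (R3): 98% × 14% = 13.72% of Orion Energy Co.
Chain via Cobalt Mining NL (R3): 26% × 19% = 4.94% of Orion Energy Co.
Direct interest in Orion Energy Co: 18%.
Aggregating (R1): 13.72% + 4.94% + 18% = 36.66%.

36.66%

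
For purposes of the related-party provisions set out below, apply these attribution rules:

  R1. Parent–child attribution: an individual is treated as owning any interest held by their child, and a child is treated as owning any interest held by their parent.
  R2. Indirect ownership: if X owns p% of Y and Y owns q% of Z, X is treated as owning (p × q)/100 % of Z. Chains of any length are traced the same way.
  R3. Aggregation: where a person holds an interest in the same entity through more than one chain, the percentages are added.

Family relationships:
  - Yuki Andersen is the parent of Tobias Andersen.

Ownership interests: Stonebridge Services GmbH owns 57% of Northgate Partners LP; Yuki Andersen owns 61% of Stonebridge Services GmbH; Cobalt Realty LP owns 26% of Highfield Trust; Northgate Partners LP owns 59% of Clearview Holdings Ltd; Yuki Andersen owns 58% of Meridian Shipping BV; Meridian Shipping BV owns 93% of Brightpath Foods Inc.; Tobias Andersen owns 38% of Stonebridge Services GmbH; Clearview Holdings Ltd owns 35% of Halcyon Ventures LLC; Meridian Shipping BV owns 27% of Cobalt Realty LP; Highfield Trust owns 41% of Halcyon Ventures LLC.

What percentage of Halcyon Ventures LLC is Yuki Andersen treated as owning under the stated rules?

By parent–child attribution (R1), Yuki Andersen is treated as also owning Tobias Andersen's interest in Stonebridge Services GmbH, giving 61% + 38% = 99%.
Chain via Meridian Shipping BV → Cobalt Realty LP → Highfield Trust (R2): 58% × 27% × 26% × 41% = 1.669356% of Halcyon Ventures LLC.
Chain via Stonebridge Services GmbH → Northgate Partners LP → Clearview Holdings Ltd (R2): 99% × 57% × 59% × 35% = 11.652795% of Halcyon Ventures LLC.
Aggregating (R3): 1.669356% + 11.652795% = 13.322151%.

13.322151%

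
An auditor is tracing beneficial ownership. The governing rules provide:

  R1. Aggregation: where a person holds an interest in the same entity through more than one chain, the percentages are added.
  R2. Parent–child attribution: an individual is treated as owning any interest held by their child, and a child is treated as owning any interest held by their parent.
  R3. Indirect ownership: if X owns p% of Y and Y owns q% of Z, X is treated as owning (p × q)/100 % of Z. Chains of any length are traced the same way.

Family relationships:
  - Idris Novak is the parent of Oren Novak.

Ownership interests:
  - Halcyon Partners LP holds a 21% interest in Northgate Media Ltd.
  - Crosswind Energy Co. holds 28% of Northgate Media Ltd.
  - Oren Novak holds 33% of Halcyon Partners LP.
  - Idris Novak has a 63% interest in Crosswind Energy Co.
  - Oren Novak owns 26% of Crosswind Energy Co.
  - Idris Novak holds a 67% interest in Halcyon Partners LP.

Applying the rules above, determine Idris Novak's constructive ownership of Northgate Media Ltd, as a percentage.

By parent–child attribution (R2), Idris Novak is treated as also owning Oren Novak's interest in Crosswind Energy Co, giving 63% + 26% = 89%.
By parent–child attribution (R2), Idris Novak is treated as also owning Oren Novak's interest in Halcyon Partners LP, giving 67% + 33% = 100%.
Chain via Crosswind Energy Co. (R3): 89% × 28% = 24.92% of Northgate Media Ltd.
Chain via Halcyon Partners LP (R3): 100% × 21% = 21% of Northgate Media Ltd.
Aggregating (R1): 24.92% + 21% = 45.92%.

45.92%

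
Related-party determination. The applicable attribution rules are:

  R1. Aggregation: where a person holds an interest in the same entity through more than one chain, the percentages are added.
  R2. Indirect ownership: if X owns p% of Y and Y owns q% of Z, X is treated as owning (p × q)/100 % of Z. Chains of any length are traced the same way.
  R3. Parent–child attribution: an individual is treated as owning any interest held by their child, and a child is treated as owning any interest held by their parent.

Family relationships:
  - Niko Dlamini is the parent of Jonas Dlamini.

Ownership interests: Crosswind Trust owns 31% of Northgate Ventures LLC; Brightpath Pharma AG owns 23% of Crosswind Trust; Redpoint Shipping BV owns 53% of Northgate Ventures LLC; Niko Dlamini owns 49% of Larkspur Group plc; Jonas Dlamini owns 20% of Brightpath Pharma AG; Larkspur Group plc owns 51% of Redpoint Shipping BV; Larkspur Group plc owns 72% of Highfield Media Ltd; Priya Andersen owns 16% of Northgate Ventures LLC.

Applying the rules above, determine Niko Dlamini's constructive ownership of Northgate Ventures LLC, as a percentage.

14.6707%

By parent–child attribution (R3), Niko Dlamini is treated as owning Jonas Dlamini's 20% interest in Brightpath Pharma AG.
Chain via Larkspur Group plc → Redpoint Shipping BV (R2): 49% × 51% × 53% = 13.2447% of Northgate Ventures LLC.
Chain via Brightpath Pharma AG → Crosswind Trust (R2): 20% × 23% × 31% = 1.426% of Northgate Ventures LLC.
Aggregating (R1): 13.2447% + 1.426% = 14.6707%.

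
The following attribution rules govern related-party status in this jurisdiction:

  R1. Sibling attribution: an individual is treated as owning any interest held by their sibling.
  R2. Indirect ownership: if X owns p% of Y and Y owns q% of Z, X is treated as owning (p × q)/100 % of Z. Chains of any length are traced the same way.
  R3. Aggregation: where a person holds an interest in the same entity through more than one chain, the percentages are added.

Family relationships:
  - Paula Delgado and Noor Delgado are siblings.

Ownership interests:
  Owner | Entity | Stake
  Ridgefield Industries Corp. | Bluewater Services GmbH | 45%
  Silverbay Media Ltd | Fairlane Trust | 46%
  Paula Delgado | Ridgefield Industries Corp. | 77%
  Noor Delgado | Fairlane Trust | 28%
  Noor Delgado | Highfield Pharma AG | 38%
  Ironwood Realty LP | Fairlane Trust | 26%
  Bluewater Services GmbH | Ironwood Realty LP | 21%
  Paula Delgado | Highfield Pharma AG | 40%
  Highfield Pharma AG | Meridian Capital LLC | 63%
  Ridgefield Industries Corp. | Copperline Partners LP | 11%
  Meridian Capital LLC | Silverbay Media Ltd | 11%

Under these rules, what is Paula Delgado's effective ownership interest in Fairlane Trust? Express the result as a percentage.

32.378374%

By sibling attribution (R1), Paula Delgado is treated as also owning Noor Delgado's interest in Highfield Pharma AG, giving 40% + 38% = 78%.
By sibling attribution (R1), Paula Delgado is treated as owning Noor Delgado's 28% interest in Fairlane Trust.
Chain via Ridgefield Industries Corp. → Bluewater Services GmbH → Ironwood Realty LP (R2): 77% × 45% × 21% × 26% = 1.89189% of Fairlane Trust.
Chain via Highfield Pharma AG → Meridian Capital LLC → Silverbay Media Ltd (R2): 78% × 63% × 11% × 46% = 2.486484% of Fairlane Trust.
Direct interest in Fairlane Trust: 28%.
Aggregating (R3): 1.89189% + 2.486484% + 28% = 32.378374%.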